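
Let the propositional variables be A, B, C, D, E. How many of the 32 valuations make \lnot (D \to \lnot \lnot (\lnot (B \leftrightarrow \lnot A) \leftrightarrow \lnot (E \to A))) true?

8

Initial set: {T \lnot (D \to \lnot \lnot (\lnot (B \leftrightarrow \lnot A) \leftrightarrow \lnot (E \to A)))}.
T \lnot (D \to \lnot \lnot (\lnot (B \leftrightarrow \lnot A) \leftrightarrow \lnot (E \to A))): α-rule — add T D, F \lnot \lnot (\lnot (B \leftrightarrow \lnot A) \leftrightarrow \lnot (E \to A)).
F \lnot \lnot (\lnot (B \leftrightarrow \lnot A) \leftrightarrow \lnot (E \to A)): drop double negation, giving F (\lnot (B \leftrightarrow \lnot A) \leftrightarrow \lnot (E \to A)).
F (\lnot (B \leftrightarrow \lnot A) \leftrightarrow \lnot (E \to A)): β-rule — branch into T \lnot (B \leftrightarrow \lnot A), F \lnot (E \to A)  //  F \lnot (B \leftrightarrow \lnot A), T \lnot (E \to A).
  branch 1 (add T \lnot (B \leftrightarrow \lnot A), F \lnot (E \to A)):
    T \lnot (B \leftrightarrow \lnot A): β-rule — branch into T B, F \lnot A  //  F B, T \lnot A.
      branch 1.1 (add T B, F \lnot A):
        F \lnot (E \to A): β-rule — branch into F E  //  T A.
          branch 1.1.1 (add F E):
            ○ open, literals {A=true, B=true, D=true, E=false}.
          branch 1.1.2 (add T A):
            ○ open, literals {A=true, B=true, D=true}.
      branch 1.2 (add F B, T \lnot A):
        F \lnot (E \to A): β-rule — branch into F E  //  T A.
          branch 1.2.1 (add F E):
            ○ open, literals {A=false, B=false, D=true, E=false}.
          branch 1.2.2 (add T A):
            × closes — contains both A and \lnot A.
  branch 2 (add F \lnot (B \leftrightarrow \lnot A), T \lnot (E \to A)):
    T \lnot (E \to A): α-rule — add T E, F A.
    F \lnot (B \leftrightarrow \lnot A): β-rule — branch into T B, T \lnot A  //  F B, F \lnot A.
      branch 2.1 (add T B, T \lnot A):
        ○ open, literals {A=false, B=true, D=true, E=true}.
      branch 2.2 (add F B, F \lnot A):
        × closes — contains both A and \lnot A.
2 branches closed, 4 open.
Each open branch fixes some atoms; the unmentioned ones are free. Counting distinct full assignments: branch {A=true, B=true, D=true, E=false} (C) contributes 2 new; branch {A=true, B=true, D=true} (C, E) contributes 2 new; branch {A=false, B=false, D=true, E=false} (C) contributes 2 new; branch {A=false, B=true, D=true, E=true} (C) contributes 2 new. Total: 8.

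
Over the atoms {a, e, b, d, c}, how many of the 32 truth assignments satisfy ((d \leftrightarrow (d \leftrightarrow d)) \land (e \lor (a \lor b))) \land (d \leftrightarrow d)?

Initial set: {(((d \leftrightarrow (d \leftrightarrow d)) \land (e \lor (a \lor b))) \land (d \leftrightarrow d))}.
(((d \leftrightarrow (d \leftrightarrow d)) \land (e \lor (a \lor b))) \land (d \leftrightarrow d)): α-rule — add ((d \leftrightarrow (d \leftrightarrow d)) \land (e \lor (a \lor b))), (d \leftrightarrow d).
((d \leftrightarrow (d \leftrightarrow d)) \land (e \lor (a \lor b))): α-rule — add (d \leftrightarrow (d \leftrightarrow d)), (e \lor (a \lor b)).
(d \leftrightarrow d): β-rule — branch into d, d  //  \lnot d, \lnot d.
  branch 1 (add d, d):
    (d \leftrightarrow (d \leftrightarrow d)): β-rule — branch into d, (d \leftrightarrow d)  //  \lnot d, \lnot (d \leftrightarrow d).
      branch 1.1 (add d, (d \leftrightarrow d)):
        (e \lor (a \lor b)): β-rule — branch into e  //  (a \lor b).
          branch 1.1.1 (add e):
            (d \leftrightarrow d): β-rule — branch into d, d  //  \lnot d, \lnot d.
              branch 1.1.1.1 (add d, d):
                ○ open, literals {d=true, e=true}.
              branch 1.1.1.2 (add \lnot d, \lnot d):
                × closes — contains both d and \lnot d.
          branch 1.1.2 (add (a \lor b)):
            (d \leftrightarrow d): β-rule — branch into d, d  //  \lnot d, \lnot d.
              branch 1.1.2.1 (add d, d):
                (a \lor b): β-rule — branch into a  //  b.
                  branch 1.1.2.1.1 (add a):
                    ○ open, literals {a=true, d=true}.
                  branch 1.1.2.1.2 (add b):
                    ○ open, literals {b=true, d=true}.
              branch 1.1.2.2 (add \lnot d, \lnot d):
                × closes — contains both d and \lnot d.
      branch 1.2 (add \lnot d, \lnot (d \leftrightarrow d)):
        × closes — contains both d and \lnot d.
  branch 2 (add \lnot d, \lnot d):
    (d \leftrightarrow (d \leftrightarrow d)): β-rule — branch into d, (d \leftrightarrow d)  //  \lnot d, \lnot (d \leftrightarrow d).
      branch 2.1 (add d, (d \leftrightarrow d)):
        × closes — contains both d and \lnot d.
      branch 2.2 (add \lnot d, \lnot (d \leftrightarrow d)):
        (e \lor (a \lor b)): β-rule — branch into e  //  (a \lor b).
          branch 2.2.1 (add e):
            \lnot (d \leftrightarrow d): β-rule — branch into d, \lnot d  //  \lnot d, d.
              branch 2.2.1.1 (add d, \lnot d):
                × closes — contains both d and \lnot d.
              branch 2.2.1.2 (add \lnot d, d):
                × closes — contains both d and \lnot d.
          branch 2.2.2 (add (a \lor b)):
            \lnot (d \leftrightarrow d): β-rule — branch into d, \lnot d  //  \lnot d, d.
              branch 2.2.2.1 (add d, \lnot d):
                × closes — contains both d and \lnot d.
              branch 2.2.2.2 (add \lnot d, d):
                × closes — contains both d and \lnot d.
8 branches closed, 3 open.
Each open branch fixes some atoms; the unmentioned ones are free. Counting distinct full assignments: branch {d=true, e=true} (a, b, c) contributes 8 new; branch {a=true, d=true} (e, b, c) contributes 4 new; branch {b=true, d=true} (a, e, c) contributes 2 new. Total: 14.

14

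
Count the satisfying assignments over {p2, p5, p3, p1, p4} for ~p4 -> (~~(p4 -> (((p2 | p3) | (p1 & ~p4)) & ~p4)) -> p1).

Initial set: {(~p4 -> (~~(p4 -> (((p2 | p3) | (p1 & ~p4)) & ~p4)) -> p1))}.
(~p4 -> (~~(p4 -> (((p2 | p3) | (p1 & ~p4)) & ~p4)) -> p1)): β-rule — branch into ~~p4  //  (~~(p4 -> (((p2 | p3) | (p1 & ~p4)) & ~p4)) -> p1).
  branch 1 (add ~~p4):
    ○ open, literals {p4=T}.
  branch 2 (add (~~(p4 -> (((p2 | p3) | (p1 & ~p4)) & ~p4)) -> p1)):
    (~~(p4 -> (((p2 | p3) | (p1 & ~p4)) & ~p4)) -> p1): β-rule — branch into ~~~(p4 -> (((p2 | p3) | (p1 & ~p4)) & ~p4))  //  p1.
      branch 2.1 (add ~~~(p4 -> (((p2 | p3) | (p1 & ~p4)) & ~p4))):
        ~~~(p4 -> (((p2 | p3) | (p1 & ~p4)) & ~p4)): drop double negation, giving ~(p4 -> (((p2 | p3) | (p1 & ~p4)) & ~p4)).
        ~(p4 -> (((p2 | p3) | (p1 & ~p4)) & ~p4)): α-rule — add p4, ~(((p2 | p3) | (p1 & ~p4)) & ~p4).
        ~(((p2 | p3) | (p1 & ~p4)) & ~p4): β-rule — branch into ~((p2 | p3) | (p1 & ~p4))  //  ~~p4.
          branch 2.1.1 (add ~((p2 | p3) | (p1 & ~p4))):
            ~((p2 | p3) | (p1 & ~p4)): α-rule — add ~(p2 | p3), ~(p1 & ~p4).
            ~(p2 | p3): α-rule — add ~p2, ~p3.
            ~(p1 & ~p4): β-rule — branch into ~p1  //  ~~p4.
              branch 2.1.1.1 (add ~p1):
                ○ open, literals {p1=F, p2=F, p3=F, p4=T}.
              branch 2.1.1.2 (add ~~p4):
                ○ open, literals {p2=F, p3=F, p4=T}.
          branch 2.1.2 (add ~~p4):
            ○ open, literals {p4=T}.
      branch 2.2 (add p1):
        ○ open, literals {p1=T}.
0 branches closed, 5 open.
Each open branch fixes some atoms; the unmentioned ones are free. Counting distinct full assignments: branch {p4=T} (p2, p5, p3, p1) contributes 16 new; branch {p1=F, p2=F, p3=F, p4=T} (p5) contributes 0 new; branch {p2=F, p3=F, p4=T} (p5, p1) contributes 0 new; branch {p4=T} (p2, p5, p3, p1) contributes 0 new; branch {p1=T} (p2, p5, p3, p4) contributes 8 new. Total: 24.

24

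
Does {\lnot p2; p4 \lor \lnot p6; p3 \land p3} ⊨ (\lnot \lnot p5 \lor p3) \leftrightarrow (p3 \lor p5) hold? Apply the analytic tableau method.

Initial set: {T \lnot p2; T (p4 \lor \lnot p6); T (p3 \land p3); F ((\lnot \lnot p5 \lor p3) \leftrightarrow (p3 \lor p5))}.
T (p3 \land p3): α-rule — add T p3, T p3.
T (p4 \lor \lnot p6): β-rule — branch into T p4  //  T \lnot p6.
  branch 1 (add T p4):
    F ((\lnot \lnot p5 \lor p3) \leftrightarrow (p3 \lor p5)): β-rule — branch into T (\lnot \lnot p5 \lor p3), F (p3 \lor p5)  //  F (\lnot \lnot p5 \lor p3), T (p3 \lor p5).
      branch 1.1 (add T (\lnot \lnot p5 \lor p3), F (p3 \lor p5)):
        F (p3 \lor p5): α-rule — add F p3, F p5.
        × closes — contains both p3 and \lnot p3.
      branch 1.2 (add F (\lnot \lnot p5 \lor p3), T (p3 \lor p5)):
        F (\lnot \lnot p5 \lor p3): α-rule — add F \lnot \lnot p5, F p3.
        × closes — contains both p3 and \lnot p3.
  branch 2 (add T \lnot p6):
    F ((\lnot \lnot p5 \lor p3) \leftrightarrow (p3 \lor p5)): β-rule — branch into T (\lnot \lnot p5 \lor p3), F (p3 \lor p5)  //  F (\lnot \lnot p5 \lor p3), T (p3 \lor p5).
      branch 2.1 (add T (\lnot \lnot p5 \lor p3), F (p3 \lor p5)):
        F (p3 \lor p5): α-rule — add F p3, F p5.
        × closes — contains both p3 and \lnot p3.
      branch 2.2 (add F (\lnot \lnot p5 \lor p3), T (p3 \lor p5)):
        F (\lnot \lnot p5 \lor p3): α-rule — add F \lnot \lnot p5, F p3.
        × closes — contains both p3 and \lnot p3.
All 4 branches close.
Every branch closed, so the premises entail the conclusion.

Yes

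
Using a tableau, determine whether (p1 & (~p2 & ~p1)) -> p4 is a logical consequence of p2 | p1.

Yes

Initial set: {(p2 | p1); ~((p1 & (~p2 & ~p1)) -> p4)}.
~((p1 & (~p2 & ~p1)) -> p4): α-rule — add (p1 & (~p2 & ~p1)), ~p4.
(p1 & (~p2 & ~p1)): α-rule — add p1, (~p2 & ~p1).
(~p2 & ~p1): α-rule — add ~p2, ~p1.
× closes — contains both p1 and ~p1.
All 1 branch closes.
Every branch closed, so the premises entail the conclusion.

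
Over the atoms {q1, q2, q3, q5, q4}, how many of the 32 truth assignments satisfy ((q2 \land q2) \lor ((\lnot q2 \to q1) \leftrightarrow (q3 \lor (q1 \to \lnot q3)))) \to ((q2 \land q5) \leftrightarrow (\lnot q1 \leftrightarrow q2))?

16

Initial set: {(((q2 \land q2) \lor ((\lnot q2 \to q1) \leftrightarrow (q3 \lor (q1 \to \lnot q3)))) \to ((q2 \land q5) \leftrightarrow (\lnot q1 \leftrightarrow q2)))}.
(((q2 \land q2) \lor ((\lnot q2 \to q1) \leftrightarrow (q3 \lor (q1 \to \lnot q3)))) \to ((q2 \land q5) \leftrightarrow (\lnot q1 \leftrightarrow q2))): β-rule — branch into \lnot ((q2 \land q2) \lor ((\lnot q2 \to q1) \leftrightarrow (q3 \lor (q1 \to \lnot q3))))  //  ((q2 \land q5) \leftrightarrow (\lnot q1 \leftrightarrow q2)).
  branch 1 (add \lnot ((q2 \land q2) \lor ((\lnot q2 \to q1) \leftrightarrow (q3 \lor (q1 \to \lnot q3))))):
    \lnot ((q2 \land q2) \lor ((\lnot q2 \to q1) \leftrightarrow (q3 \lor (q1 \to \lnot q3)))): α-rule — add \lnot (q2 \land q2), \lnot ((\lnot q2 \to q1) \leftrightarrow (q3 \lor (q1 \to \lnot q3))).
    \lnot (q2 \land q2): β-rule — branch into \lnot q2  //  \lnot q2.
      branch 1.1 (add \lnot q2):
        \lnot ((\lnot q2 \to q1) \leftrightarrow (q3 \lor (q1 \to \lnot q3))): β-rule — branch into (\lnot q2 \to q1), \lnot (q3 \lor (q1 \to \lnot q3))  //  \lnot (\lnot q2 \to q1), (q3 \lor (q1 \to \lnot q3)).
          branch 1.1.1 (add (\lnot q2 \to q1), \lnot (q3 \lor (q1 \to \lnot q3))):
            \lnot (q3 \lor (q1 \to \lnot q3)): α-rule — add \lnot q3, \lnot (q1 \to \lnot q3).
            \lnot (q1 \to \lnot q3): α-rule — add q1, \lnot \lnot q3.
            × closes — contains both q3 and \lnot q3.
          branch 1.1.2 (add \lnot (\lnot q2 \to q1), (q3 \lor (q1 \to \lnot q3))):
            \lnot (\lnot q2 \to q1): α-rule — add \lnot q2, \lnot q1.
            (q3 \lor (q1 \to \lnot q3)): β-rule — branch into q3  //  (q1 \to \lnot q3).
              branch 1.1.2.1 (add q3):
                ○ open, literals {q1=false, q2=false, q3=true}.
              branch 1.1.2.2 (add (q1 \to \lnot q3)):
                (q1 \to \lnot q3): β-rule — branch into \lnot q1  //  \lnot q3.
                  branch 1.1.2.2.1 (add \lnot q1):
                    ○ open, literals {q1=false, q2=false}.
                  branch 1.1.2.2.2 (add \lnot q3):
                    ○ open, literals {q1=false, q2=false, q3=false}.
      branch 1.2 (add \lnot q2):
        \lnot ((\lnot q2 \to q1) \leftrightarrow (q3 \lor (q1 \to \lnot q3))): β-rule — branch into (\lnot q2 \to q1), \lnot (q3 \lor (q1 \to \lnot q3))  //  \lnot (\lnot q2 \to q1), (q3 \lor (q1 \to \lnot q3)).
          branch 1.2.1 (add (\lnot q2 \to q1), \lnot (q3 \lor (q1 \to \lnot q3))):
            \lnot (q3 \lor (q1 \to \lnot q3)): α-rule — add \lnot q3, \lnot (q1 \to \lnot q3).
            \lnot (q1 \to \lnot q3): α-rule — add q1, \lnot \lnot q3.
            × closes — contains both q3 and \lnot q3.
          branch 1.2.2 (add \lnot (\lnot q2 \to q1), (q3 \lor (q1 \to \lnot q3))):
            \lnot (\lnot q2 \to q1): α-rule — add \lnot q2, \lnot q1.
            (q3 \lor (q1 \to \lnot q3)): β-rule — branch into q3  //  (q1 \to \lnot q3).
              branch 1.2.2.1 (add q3):
                ○ open, literals {q1=false, q2=false, q3=true}.
              branch 1.2.2.2 (add (q1 \to \lnot q3)):
                (q1 \to \lnot q3): β-rule — branch into \lnot q1  //  \lnot q3.
                  branch 1.2.2.2.1 (add \lnot q1):
                    ○ open, literals {q1=false, q2=false}.
                  branch 1.2.2.2.2 (add \lnot q3):
                    ○ open, literals {q1=false, q2=false, q3=false}.
  branch 2 (add ((q2 \land q5) \leftrightarrow (\lnot q1 \leftrightarrow q2))):
    ((q2 \land q5) \leftrightarrow (\lnot q1 \leftrightarrow q2)): β-rule — branch into (q2 \land q5), (\lnot q1 \leftrightarrow q2)  //  \lnot (q2 \land q5), \lnot (\lnot q1 \leftrightarrow q2).
      branch 2.1 (add (q2 \land q5), (\lnot q1 \leftrightarrow q2)):
        (q2 \land q5): α-rule — add q2, q5.
        (\lnot q1 \leftrightarrow q2): β-rule — branch into \lnot q1, q2  //  \lnot \lnot q1, \lnot q2.
          branch 2.1.1 (add \lnot q1, q2):
            ○ open, literals {q1=false, q2=true, q5=true}.
          branch 2.1.2 (add \lnot \lnot q1, \lnot q2):
            × closes — contains both q2 and \lnot q2.
      branch 2.2 (add \lnot (q2 \land q5), \lnot (\lnot q1 \leftrightarrow q2)):
        \lnot (q2 \land q5): β-rule — branch into \lnot q2  //  \lnot q5.
          branch 2.2.1 (add \lnot q2):
            \lnot (\lnot q1 \leftrightarrow q2): β-rule — branch into \lnot q1, \lnot q2  //  \lnot \lnot q1, q2.
              branch 2.2.1.1 (add \lnot q1, \lnot q2):
                ○ open, literals {q1=false, q2=false}.
              branch 2.2.1.2 (add \lnot \lnot q1, q2):
                × closes — contains both q2 and \lnot q2.
          branch 2.2.2 (add \lnot q5):
            \lnot (\lnot q1 \leftrightarrow q2): β-rule — branch into \lnot q1, \lnot q2  //  \lnot \lnot q1, q2.
              branch 2.2.2.1 (add \lnot q1, \lnot q2):
                ○ open, literals {q1=false, q2=false, q5=false}.
              branch 2.2.2.2 (add \lnot \lnot q1, q2):
                ○ open, literals {q1=true, q2=true, q5=false}.
4 branches closed, 10 open.
Each open branch fixes some atoms; the unmentioned ones are free. Counting distinct full assignments: branch {q1=false, q2=false, q3=true} (q5, q4) contributes 4 new; branch {q1=false, q2=false} (q3, q5, q4) contributes 4 new; branch {q1=false, q2=false, q3=false} (q5, q4) contributes 0 new; branch {q1=false, q2=false, q3=true} (q5, q4) contributes 0 new; branch {q1=false, q2=false} (q3, q5, q4) contributes 0 new; branch {q1=false, q2=false, q3=false} (q5, q4) contributes 0 new; branch {q1=false, q2=true, q5=true} (q3, q4) contributes 4 new; branch {q1=false, q2=false} (q3, q5, q4) contributes 0 new; branch {q1=false, q2=false, q5=false} (q3, q4) contributes 0 new; branch {q1=true, q2=true, q5=false} (q3, q4) contributes 4 new. Total: 16.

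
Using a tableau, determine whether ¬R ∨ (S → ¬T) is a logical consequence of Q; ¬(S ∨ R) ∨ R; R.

Initial set: {Q; (¬(S ∨ R) ∨ R); R; ¬(¬R ∨ (S → ¬T))}.
¬(¬R ∨ (S → ¬T)): α-rule — add ¬¬R, ¬(S → ¬T).
¬(S → ¬T): α-rule — add S, ¬¬T.
(¬(S ∨ R) ∨ R): β-rule — branch into ¬(S ∨ R)  //  R.
  branch 1 (add ¬(S ∨ R)):
    ¬(S ∨ R): α-rule — add ¬S, ¬R.
    × closes — contains both S and ¬S.
  branch 2 (add R):
    ○ open, literals {Q=1, R=1, S=1, T=1}.
1 branch closed, 1 open.
An open branch gives a countermodel: Q=1, R=1, S=1, T=1 (unmentioned atoms arbitrary); the premises hold there but the conclusion fails.

No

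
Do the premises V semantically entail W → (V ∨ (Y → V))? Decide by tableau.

Initial set: {T V; F (W → (V ∨ (Y → V)))}.
F (W → (V ∨ (Y → V))): α-rule — add T W, F (V ∨ (Y → V)).
F (V ∨ (Y → V)): α-rule — add F V, F (Y → V).
× closes — contains both V and ¬V.
All 1 branch closes.
Every branch closed, so the premises entail the conclusion.

Yes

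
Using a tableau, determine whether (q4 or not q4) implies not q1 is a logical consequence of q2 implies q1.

Initial set: {(q2 implies q1); not ((q4 or not q4) implies not q1)}.
not ((q4 or not q4) implies not q1): α-rule — add (q4 or not q4), not not q1.
(q2 implies q1): β-rule — branch into not q2  //  q1.
  branch 1 (add not q2):
    (q4 or not q4): β-rule — branch into q4  //  not q4.
      branch 1.1 (add q4):
        ○ open, literals {q1=true, q2=false, q4=true}.
      branch 1.2 (add not q4):
        ○ open, literals {q1=true, q2=false, q4=false}.
  branch 2 (add q1):
    (q4 or not q4): β-rule — branch into q4  //  not q4.
      branch 2.1 (add q4):
        ○ open, literals {q1=true, q4=true}.
      branch 2.2 (add not q4):
        ○ open, literals {q1=true, q4=false}.
0 branches closed, 4 open.
An open branch gives a countermodel: q1=true, q2=false, q4=true (unmentioned atoms arbitrary); the premises hold there but the conclusion fails.

No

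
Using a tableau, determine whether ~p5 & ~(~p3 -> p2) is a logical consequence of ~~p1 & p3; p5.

No

Initial set: {(~~p1 & p3); p5; ~(~p5 & ~(~p3 -> p2))}.
(~~p1 & p3): α-rule — add ~~p1, p3.
~~p1: drop double negation, giving p1.
~(~p5 & ~(~p3 -> p2)): β-rule — branch into ~~p5  //  ~~(~p3 -> p2).
  branch 1 (add ~~p5):
    ○ open, literals {p1=T, p3=T, p5=T}.
  branch 2 (add ~~(~p3 -> p2)):
    ~~(~p3 -> p2): β-rule — branch into ~~p3  //  p2.
      branch 2.1 (add ~~p3):
        ○ open, literals {p1=T, p3=T, p5=T}.
      branch 2.2 (add p2):
        ○ open, literals {p1=T, p2=T, p3=T, p5=T}.
0 branches closed, 3 open.
An open branch gives a countermodel: p1=T, p3=T, p5=T (unmentioned atoms arbitrary); the premises hold there but the conclusion fails.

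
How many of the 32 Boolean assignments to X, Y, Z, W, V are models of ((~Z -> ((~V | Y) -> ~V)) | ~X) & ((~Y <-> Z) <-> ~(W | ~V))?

Initial set: {(((~Z -> ((~V | Y) -> ~V)) | ~X) & ((~Y <-> Z) <-> ~(W | ~V)))}.
(((~Z -> ((~V | Y) -> ~V)) | ~X) & ((~Y <-> Z) <-> ~(W | ~V))): α-rule — add ((~Z -> ((~V | Y) -> ~V)) | ~X), ((~Y <-> Z) <-> ~(W | ~V)).
((~Z -> ((~V | Y) -> ~V)) | ~X): β-rule — branch into (~Z -> ((~V | Y) -> ~V))  //  ~X.
  branch 1 (add (~Z -> ((~V | Y) -> ~V))):
    ((~Y <-> Z) <-> ~(W | ~V)): β-rule — branch into (~Y <-> Z), ~(W | ~V)  //  ~(~Y <-> Z), ~~(W | ~V).
      branch 1.1 (add (~Y <-> Z), ~(W | ~V)):
        ~(W | ~V): α-rule — add ~W, ~~V.
        (~Z -> ((~V | Y) -> ~V)): β-rule — branch into ~~Z  //  ((~V | Y) -> ~V).
          branch 1.1.1 (add ~~Z):
            (~Y <-> Z): β-rule — branch into ~Y, Z  //  ~~Y, ~Z.
              branch 1.1.1.1 (add ~Y, Z):
                ○ open, literals {V=1, W=0, Y=0, Z=1}.
              branch 1.1.1.2 (add ~~Y, ~Z):
                × closes — contains both Z and ~Z.
          branch 1.1.2 (add ((~V | Y) -> ~V)):
            (~Y <-> Z): β-rule — branch into ~Y, Z  //  ~~Y, ~Z.
              branch 1.1.2.1 (add ~Y, Z):
                ((~V | Y) -> ~V): β-rule — branch into ~(~V | Y)  //  ~V.
                  branch 1.1.2.1.1 (add ~(~V | Y)):
                    ~(~V | Y): α-rule — add ~~V, ~Y.
                    ○ open, literals {V=1, W=0, Y=0, Z=1}.
                  branch 1.1.2.1.2 (add ~V):
                    × closes — contains both V and ~V.
              branch 1.1.2.2 (add ~~Y, ~Z):
                ((~V | Y) -> ~V): β-rule — branch into ~(~V | Y)  //  ~V.
                  branch 1.1.2.2.1 (add ~(~V | Y)):
                    ~(~V | Y): α-rule — add ~~V, ~Y.
                    × closes — contains both Y and ~Y.
                  branch 1.1.2.2.2 (add ~V):
                    × closes — contains both V and ~V.
      branch 1.2 (add ~(~Y <-> Z), ~~(W | ~V)):
        (~Z -> ((~V | Y) -> ~V)): β-rule — branch into ~~Z  //  ((~V | Y) -> ~V).
          branch 1.2.1 (add ~~Z):
            ~(~Y <-> Z): β-rule — branch into ~Y, ~Z  //  ~~Y, Z.
              branch 1.2.1.1 (add ~Y, ~Z):
                × closes — contains both Z and ~Z.
              branch 1.2.1.2 (add ~~Y, Z):
                ~~(W | ~V): β-rule — branch into W  //  ~V.
                  branch 1.2.1.2.1 (add W):
                    ○ open, literals {W=1, Y=1, Z=1}.
                  branch 1.2.1.2.2 (add ~V):
                    ○ open, literals {V=0, Y=1, Z=1}.
          branch 1.2.2 (add ((~V | Y) -> ~V)):
            ~(~Y <-> Z): β-rule — branch into ~Y, ~Z  //  ~~Y, Z.
              branch 1.2.2.1 (add ~Y, ~Z):
                ~~(W | ~V): β-rule — branch into W  //  ~V.
                  branch 1.2.2.1.1 (add W):
                    ((~V | Y) -> ~V): β-rule — branch into ~(~V | Y)  //  ~V.
                      branch 1.2.2.1.1.1 (add ~(~V | Y)):
                        ~(~V | Y): α-rule — add ~~V, ~Y.
                        ○ open, literals {V=1, W=1, Y=0, Z=0}.
                      branch 1.2.2.1.1.2 (add ~V):
                        ○ open, literals {V=0, W=1, Y=0, Z=0}.
                  branch 1.2.2.1.2 (add ~V):
                    ((~V | Y) -> ~V): β-rule — branch into ~(~V | Y)  //  ~V.
                      branch 1.2.2.1.2.1 (add ~(~V | Y)):
                        ~(~V | Y): α-rule — add ~~V, ~Y.
                        × closes — contains both V and ~V.
                      branch 1.2.2.1.2.2 (add ~V):
                        ○ open, literals {V=0, Y=0, Z=0}.
              branch 1.2.2.2 (add ~~Y, Z):
                ~~(W | ~V): β-rule — branch into W  //  ~V.
                  branch 1.2.2.2.1 (add W):
                    ((~V | Y) -> ~V): β-rule — branch into ~(~V | Y)  //  ~V.
                      branch 1.2.2.2.1.1 (add ~(~V | Y)):
                        ~(~V | Y): α-rule — add ~~V, ~Y.
                        × closes — contains both Y and ~Y.
                      branch 1.2.2.2.1.2 (add ~V):
                        ○ open, literals {V=0, W=1, Y=1, Z=1}.
                  branch 1.2.2.2.2 (add ~V):
                    ((~V | Y) -> ~V): β-rule — branch into ~(~V | Y)  //  ~V.
                      branch 1.2.2.2.2.1 (add ~(~V | Y)):
                        ~(~V | Y): α-rule — add ~~V, ~Y.
                        × closes — contains both V and ~V.
                      branch 1.2.2.2.2.2 (add ~V):
                        ○ open, literals {V=0, Y=1, Z=1}.
  branch 2 (add ~X):
    ((~Y <-> Z) <-> ~(W | ~V)): β-rule — branch into (~Y <-> Z), ~(W | ~V)  //  ~(~Y <-> Z), ~~(W | ~V).
      branch 2.1 (add (~Y <-> Z), ~(W | ~V)):
        ~(W | ~V): α-rule — add ~W, ~~V.
        (~Y <-> Z): β-rule — branch into ~Y, Z  //  ~~Y, ~Z.
          branch 2.1.1 (add ~Y, Z):
            ○ open, literals {V=1, W=0, X=0, Y=0, Z=1}.
          branch 2.1.2 (add ~~Y, ~Z):
            ○ open, literals {V=1, W=0, X=0, Y=1, Z=0}.
      branch 2.2 (add ~(~Y <-> Z), ~~(W | ~V)):
        ~(~Y <-> Z): β-rule — branch into ~Y, ~Z  //  ~~Y, Z.
          branch 2.2.1 (add ~Y, ~Z):
            ~~(W | ~V): β-rule — branch into W  //  ~V.
              branch 2.2.1.1 (add W):
                ○ open, literals {W=1, X=0, Y=0, Z=0}.
              branch 2.2.1.2 (add ~V):
                ○ open, literals {V=0, X=0, Y=0, Z=0}.
          branch 2.2.2 (add ~~Y, Z):
            ~~(W | ~V): β-rule — branch into W  //  ~V.
              branch 2.2.2.1 (add W):
                ○ open, literals {W=1, X=0, Y=1, Z=1}.
              branch 2.2.2.2 (add ~V):
                ○ open, literals {V=0, X=0, Y=1, Z=1}.
8 branches closed, 15 open.
Each open branch fixes some atoms; the unmentioned ones are free. Counting distinct full assignments: branch {V=1, W=0, Y=0, Z=1} (X) contributes 2 new; branch {V=1, W=0, Y=0, Z=1} (X) contributes 0 new; branch {W=1, Y=1, Z=1} (X, V) contributes 4 new; branch {V=0, Y=1, Z=1} (X, W) contributes 2 new; branch {V=1, W=1, Y=0, Z=0} (X) contributes 2 new; branch {V=0, W=1, Y=0, Z=0} (X) contributes 2 new; branch {V=0, Y=0, Z=0} (X, W) contributes 2 new; branch {V=0, W=1, Y=1, Z=1} (X) contributes 0 new; branch {V=0, Y=1, Z=1} (X, W) contributes 0 new; branch {V=1, W=0, X=0, Y=0, Z=1} (none free) contributes 0 new; branch {V=1, W=0, X=0, Y=1, Z=0} (none free) contributes 1 new; branch {W=1, X=0, Y=0, Z=0} (V) contributes 0 new; branch {V=0, X=0, Y=0, Z=0} (W) contributes 0 new; branch {W=1, X=0, Y=1, Z=1} (V) contributes 0 new; branch {V=0, X=0, Y=1, Z=1} (W) contributes 0 new. Total: 15.

15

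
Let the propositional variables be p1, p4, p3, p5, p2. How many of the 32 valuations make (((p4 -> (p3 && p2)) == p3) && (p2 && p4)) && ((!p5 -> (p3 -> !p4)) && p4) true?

6

Initial set: {T ((((p4 -> (p3 && p2)) == p3) && (p2 && p4)) && ((!p5 -> (p3 -> !p4)) && p4))}.
T ((((p4 -> (p3 && p2)) == p3) && (p2 && p4)) && ((!p5 -> (p3 -> !p4)) && p4)): α-rule — add T (((p4 -> (p3 && p2)) == p3) && (p2 && p4)), T ((!p5 -> (p3 -> !p4)) && p4).
T (((p4 -> (p3 && p2)) == p3) && (p2 && p4)): α-rule — add T ((p4 -> (p3 && p2)) == p3), T (p2 && p4).
T ((!p5 -> (p3 -> !p4)) && p4): α-rule — add T (!p5 -> (p3 -> !p4)), T p4.
T (p2 && p4): α-rule — add T p2, T p4.
T ((p4 -> (p3 && p2)) == p3): β-rule — branch into T (p4 -> (p3 && p2)), T p3  //  F (p4 -> (p3 && p2)), F p3.
  branch 1 (add T (p4 -> (p3 && p2)), T p3):
    T (!p5 -> (p3 -> !p4)): β-rule — branch into F !p5  //  T (p3 -> !p4).
      branch 1.1 (add F !p5):
        T (p4 -> (p3 && p2)): β-rule — branch into F p4  //  T (p3 && p2).
          branch 1.1.1 (add F p4):
            × closes — contains both p4 and !p4.
          branch 1.1.2 (add T (p3 && p2)):
            T (p3 && p2): α-rule — add T p3, T p2.
            ○ open, literals {p2=T, p3=T, p4=T, p5=T}.
      branch 1.2 (add T (p3 -> !p4)):
        T (p4 -> (p3 && p2)): β-rule — branch into F p4  //  T (p3 && p2).
          branch 1.2.1 (add F p4):
            × closes — contains both p4 and !p4.
          branch 1.2.2 (add T (p3 && p2)):
            T (p3 && p2): α-rule — add T p3, T p2.
            T (p3 -> !p4): β-rule — branch into F p3  //  T !p4.
              branch 1.2.2.1 (add F p3):
                × closes — contains both p3 and !p3.
              branch 1.2.2.2 (add T !p4):
                × closes — contains both p4 and !p4.
  branch 2 (add F (p4 -> (p3 && p2)), F p3):
    F (p4 -> (p3 && p2)): α-rule — add T p4, F (p3 && p2).
    T (!p5 -> (p3 -> !p4)): β-rule — branch into F !p5  //  T (p3 -> !p4).
      branch 2.1 (add F !p5):
        F (p3 && p2): β-rule — branch into F p3  //  F p2.
          branch 2.1.1 (add F p3):
            ○ open, literals {p2=T, p3=F, p4=T, p5=T}.
          branch 2.1.2 (add F p2):
            × closes — contains both p2 and !p2.
      branch 2.2 (add T (p3 -> !p4)):
        F (p3 && p2): β-rule — branch into F p3  //  F p2.
          branch 2.2.1 (add F p3):
            T (p3 -> !p4): β-rule — branch into F p3  //  T !p4.
              branch 2.2.1.1 (add F p3):
                ○ open, literals {p2=T, p3=F, p4=T}.
              branch 2.2.1.2 (add T !p4):
                × closes — contains both p4 and !p4.
          branch 2.2.2 (add F p2):
            × closes — contains both p2 and !p2.
7 branches closed, 3 open.
Each open branch fixes some atoms; the unmentioned ones are free. Counting distinct full assignments: branch {p2=T, p3=T, p4=T, p5=T} (p1) contributes 2 new; branch {p2=T, p3=F, p4=T, p5=T} (p1) contributes 2 new; branch {p2=T, p3=F, p4=T} (p1, p5) contributes 2 new. Total: 6.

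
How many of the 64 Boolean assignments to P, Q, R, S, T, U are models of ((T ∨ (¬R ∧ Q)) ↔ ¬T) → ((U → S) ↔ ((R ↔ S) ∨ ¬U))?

60

Initial set: {(((T ∨ (¬R ∧ Q)) ↔ ¬T) → ((U → S) ↔ ((R ↔ S) ∨ ¬U)))}.
(((T ∨ (¬R ∧ Q)) ↔ ¬T) → ((U → S) ↔ ((R ↔ S) ∨ ¬U))): β-rule — branch into ¬((T ∨ (¬R ∧ Q)) ↔ ¬T)  //  ((U → S) ↔ ((R ↔ S) ∨ ¬U)).
  branch 1 (add ¬((T ∨ (¬R ∧ Q)) ↔ ¬T)):
    ¬((T ∨ (¬R ∧ Q)) ↔ ¬T): β-rule — branch into (T ∨ (¬R ∧ Q)), ¬¬T  //  ¬(T ∨ (¬R ∧ Q)), ¬T.
      branch 1.1 (add (T ∨ (¬R ∧ Q)), ¬¬T):
        (T ∨ (¬R ∧ Q)): β-rule — branch into T  //  (¬R ∧ Q).
          branch 1.1.1 (add T):
            ○ open, literals {T=true}.
          branch 1.1.2 (add (¬R ∧ Q)):
            (¬R ∧ Q): α-rule — add ¬R, Q.
            ○ open, literals {Q=true, R=false, T=true}.
      branch 1.2 (add ¬(T ∨ (¬R ∧ Q)), ¬T):
        ¬(T ∨ (¬R ∧ Q)): α-rule — add ¬T, ¬(¬R ∧ Q).
        ¬(¬R ∧ Q): β-rule — branch into ¬¬R  //  ¬Q.
          branch 1.2.1 (add ¬¬R):
            ○ open, literals {R=true, T=false}.
          branch 1.2.2 (add ¬Q):
            ○ open, literals {Q=false, T=false}.
  branch 2 (add ((U → S) ↔ ((R ↔ S) ∨ ¬U))):
    ((U → S) ↔ ((R ↔ S) ∨ ¬U)): β-rule — branch into (U → S), ((R ↔ S) ∨ ¬U)  //  ¬(U → S), ¬((R ↔ S) ∨ ¬U).
      branch 2.1 (add (U → S), ((R ↔ S) ∨ ¬U)):
        (U → S): β-rule — branch into ¬U  //  S.
          branch 2.1.1 (add ¬U):
            ((R ↔ S) ∨ ¬U): β-rule — branch into (R ↔ S)  //  ¬U.
              branch 2.1.1.1 (add (R ↔ S)):
                (R ↔ S): β-rule — branch into R, S  //  ¬R, ¬S.
                  branch 2.1.1.1.1 (add R, S):
                    ○ open, literals {R=true, S=true, U=false}.
                  branch 2.1.1.1.2 (add ¬R, ¬S):
                    ○ open, literals {R=false, S=false, U=false}.
              branch 2.1.1.2 (add ¬U):
                ○ open, literals {U=false}.
          branch 2.1.2 (add S):
            ((R ↔ S) ∨ ¬U): β-rule — branch into (R ↔ S)  //  ¬U.
              branch 2.1.2.1 (add (R ↔ S)):
                (R ↔ S): β-rule — branch into R, S  //  ¬R, ¬S.
                  branch 2.1.2.1.1 (add R, S):
                    ○ open, literals {R=true, S=true}.
                  branch 2.1.2.1.2 (add ¬R, ¬S):
                    × closes — contains both S and ¬S.
              branch 2.1.2.2 (add ¬U):
                ○ open, literals {S=true, U=false}.
      branch 2.2 (add ¬(U → S), ¬((R ↔ S) ∨ ¬U)):
        ¬(U → S): α-rule — add U, ¬S.
        ¬((R ↔ S) ∨ ¬U): α-rule — add ¬(R ↔ S), ¬¬U.
        ¬(R ↔ S): β-rule — branch into R, ¬S  //  ¬R, S.
          branch 2.2.1 (add R, ¬S):
            ○ open, literals {R=true, S=false, U=true}.
          branch 2.2.2 (add ¬R, S):
            × closes — contains both S and ¬S.
2 branches closed, 10 open.
Each open branch fixes some atoms; the unmentioned ones are free. Counting distinct full assignments: branch {T=true} (P, Q, R, S, U) contributes 32 new; branch {Q=true, R=false, T=true} (P, S, U) contributes 0 new; branch {R=true, T=false} (P, Q, S, U) contributes 16 new; branch {Q=false, T=false} (P, R, S, U) contributes 8 new; branch {R=true, S=true, U=false} (P, Q, T) contributes 0 new; branch {R=false, S=false, U=false} (P, Q, T) contributes 2 new; branch {U=false} (P, Q, R, S, T) contributes 2 new; branch {R=true, S=true} (P, Q, T, U) contributes 0 new; branch {S=true, U=false} (P, Q, R, T) contributes 0 new; branch {R=true, S=false, U=true} (P, Q, T) contributes 0 new. Total: 60.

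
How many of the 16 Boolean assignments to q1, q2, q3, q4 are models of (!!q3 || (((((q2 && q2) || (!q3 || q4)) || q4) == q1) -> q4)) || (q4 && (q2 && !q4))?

Initial set: {T ((!!q3 || (((((q2 && q2) || (!q3 || q4)) || q4) == q1) -> q4)) || (q4 && (q2 && !q4)))}.
T ((!!q3 || (((((q2 && q2) || (!q3 || q4)) || q4) == q1) -> q4)) || (q4 && (q2 && !q4))): β-rule — branch into T (!!q3 || (((((q2 && q2) || (!q3 || q4)) || q4) == q1) -> q4))  //  T (q4 && (q2 && !q4)).
  branch 1 (add T (!!q3 || (((((q2 && q2) || (!q3 || q4)) || q4) == q1) -> q4))):
    T (!!q3 || (((((q2 && q2) || (!q3 || q4)) || q4) == q1) -> q4)): β-rule — branch into T !!q3  //  T (((((q2 && q2) || (!q3 || q4)) || q4) == q1) -> q4).
      branch 1.1 (add T !!q3):
        T !!q3: drop double negation, giving T q3.
        ○ open, literals {q3=1}.
      branch 1.2 (add T (((((q2 && q2) || (!q3 || q4)) || q4) == q1) -> q4)):
        T (((((q2 && q2) || (!q3 || q4)) || q4) == q1) -> q4): β-rule — branch into F ((((q2 && q2) || (!q3 || q4)) || q4) == q1)  //  T q4.
          branch 1.2.1 (add F ((((q2 && q2) || (!q3 || q4)) || q4) == q1)):
            F ((((q2 && q2) || (!q3 || q4)) || q4) == q1): β-rule — branch into T (((q2 && q2) || (!q3 || q4)) || q4), F q1  //  F (((q2 && q2) || (!q3 || q4)) || q4), T q1.
              branch 1.2.1.1 (add T (((q2 && q2) || (!q3 || q4)) || q4), F q1):
                T (((q2 && q2) || (!q3 || q4)) || q4): β-rule — branch into T ((q2 && q2) || (!q3 || q4))  //  T q4.
                  branch 1.2.1.1.1 (add T ((q2 && q2) || (!q3 || q4))):
                    T ((q2 && q2) || (!q3 || q4)): β-rule — branch into T (q2 && q2)  //  T (!q3 || q4).
                      branch 1.2.1.1.1.1 (add T (q2 && q2)):
                        T (q2 && q2): α-rule — add T q2, T q2.
                        ○ open, literals {q1=0, q2=1}.
                      branch 1.2.1.1.1.2 (add T (!q3 || q4)):
                        T (!q3 || q4): β-rule — branch into T !q3  //  T q4.
                          branch 1.2.1.1.1.2.1 (add T !q3):
                            ○ open, literals {q1=0, q3=0}.
                          branch 1.2.1.1.1.2.2 (add T q4):
                            ○ open, literals {q1=0, q4=1}.
                  branch 1.2.1.1.2 (add T q4):
                    ○ open, literals {q1=0, q4=1}.
              branch 1.2.1.2 (add F (((q2 && q2) || (!q3 || q4)) || q4), T q1):
                F (((q2 && q2) || (!q3 || q4)) || q4): α-rule — add F ((q2 && q2) || (!q3 || q4)), F q4.
                F ((q2 && q2) || (!q3 || q4)): α-rule — add F (q2 && q2), F (!q3 || q4).
                F (!q3 || q4): α-rule — add F !q3, F q4.
                F (q2 && q2): β-rule — branch into F q2  //  F q2.
                  branch 1.2.1.2.1 (add F q2):
                    ○ open, literals {q1=1, q2=0, q3=1, q4=0}.
                  branch 1.2.1.2.2 (add F q2):
                    ○ open, literals {q1=1, q2=0, q3=1, q4=0}.
          branch 1.2.2 (add T q4):
            ○ open, literals {q4=1}.
  branch 2 (add T (q4 && (q2 && !q4))):
    T (q4 && (q2 && !q4)): α-rule — add T q4, T (q2 && !q4).
    T (q2 && !q4): α-rule — add T q2, T !q4.
    × closes — contains both q4 and !q4.
1 branch closed, 8 open.
Each open branch fixes some atoms; the unmentioned ones are free. Counting distinct full assignments: branch {q3=1} (q1, q2, q4) contributes 8 new; branch {q1=0, q2=1} (q3, q4) contributes 2 new; branch {q1=0, q3=0} (q2, q4) contributes 2 new; branch {q1=0, q4=1} (q2, q3) contributes 0 new; branch {q1=0, q4=1} (q2, q3) contributes 0 new; branch {q1=1, q2=0, q3=1, q4=0} (none free) contributes 0 new; branch {q1=1, q2=0, q3=1, q4=0} (none free) contributes 0 new; branch {q4=1} (q1, q2, q3) contributes 2 new. Total: 14.

14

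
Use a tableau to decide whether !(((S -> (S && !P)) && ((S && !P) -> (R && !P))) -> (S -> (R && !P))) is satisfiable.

Unsatisfiable

Initial set: {!(((S -> (S && !P)) && ((S && !P) -> (R && !P))) -> (S -> (R && !P)))}.
!(((S -> (S && !P)) && ((S && !P) -> (R && !P))) -> (S -> (R && !P))): α-rule — add ((S -> (S && !P)) && ((S && !P) -> (R && !P))), !(S -> (R && !P)).
((S -> (S && !P)) && ((S && !P) -> (R && !P))): α-rule — add (S -> (S && !P)), ((S && !P) -> (R && !P)).
!(S -> (R && !P)): α-rule — add S, !(R && !P).
(S -> (S && !P)): β-rule — branch into !S  //  (S && !P).
  branch 1 (add !S):
    × closes — contains both S and !S.
  branch 2 (add (S && !P)):
    (S && !P): α-rule — add S, !P.
    ((S && !P) -> (R && !P)): β-rule — branch into !(S && !P)  //  (R && !P).
      branch 2.1 (add !(S && !P)):
        !(R && !P): β-rule — branch into !R  //  !!P.
          branch 2.1.1 (add !R):
            !(S && !P): β-rule — branch into !S  //  !!P.
              branch 2.1.1.1 (add !S):
                × closes — contains both S and !S.
              branch 2.1.1.2 (add !!P):
                × closes — contains both P and !P.
          branch 2.1.2 (add !!P):
            × closes — contains both P and !P.
      branch 2.2 (add (R && !P)):
        (R && !P): α-rule — add R, !P.
        !(R && !P): β-rule — branch into !R  //  !!P.
          branch 2.2.1 (add !R):
            × closes — contains both R and !R.
          branch 2.2.2 (add !!P):
            × closes — contains both P and !P.
All 6 branches close.
Every branch closed; the formula is unsatisfiable.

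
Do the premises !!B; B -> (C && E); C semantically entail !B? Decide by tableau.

No

Initial set: {!!B; (B -> (C && E)); C; !!B}.
!!B: drop double negation, giving B.
(B -> (C && E)): β-rule — branch into !B  //  (C && E).
  branch 1 (add !B):
    × closes — contains both B and !B.
  branch 2 (add (C && E)):
    (C && E): α-rule — add C, E.
    ○ open, literals {B=1, C=1, E=1}.
1 branch closed, 1 open.
An open branch gives a countermodel: B=1, C=1, E=1 (unmentioned atoms arbitrary); the premises hold there but the conclusion fails.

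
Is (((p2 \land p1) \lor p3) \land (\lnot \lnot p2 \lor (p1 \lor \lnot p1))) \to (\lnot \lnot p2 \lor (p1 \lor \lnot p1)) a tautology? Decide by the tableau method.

Assume the negation and expand:
Initial set: {F ((((p2 \land p1) \lor p3) \land (\lnot \lnot p2 \lor (p1 \lor \lnot p1))) \to (\lnot \lnot p2 \lor (p1 \lor \lnot p1)))}.
F ((((p2 \land p1) \lor p3) \land (\lnot \lnot p2 \lor (p1 \lor \lnot p1))) \to (\lnot \lnot p2 \lor (p1 \lor \lnot p1))): α-rule — add T (((p2 \land p1) \lor p3) \land (\lnot \lnot p2 \lor (p1 \lor \lnot p1))), F (\lnot \lnot p2 \lor (p1 \lor \lnot p1)).
T (((p2 \land p1) \lor p3) \land (\lnot \lnot p2 \lor (p1 \lor \lnot p1))): α-rule — add T ((p2 \land p1) \lor p3), T (\lnot \lnot p2 \lor (p1 \lor \lnot p1)).
F (\lnot \lnot p2 \lor (p1 \lor \lnot p1)): α-rule — add F \lnot \lnot p2, F (p1 \lor \lnot p1).
F \lnot \lnot p2: drop double negation, giving F p2.
F (p1 \lor \lnot p1): α-rule — add F p1, F \lnot p1.
× closes — contains both p1 and \lnot p1.
All 1 branch closes.
Every branch closed, so the negation is unsatisfiable and the formula is valid.

Valid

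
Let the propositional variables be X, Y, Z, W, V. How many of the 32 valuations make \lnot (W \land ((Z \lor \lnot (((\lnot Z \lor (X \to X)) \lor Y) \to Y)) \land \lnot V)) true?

Initial set: {T \lnot (W \land ((Z \lor \lnot (((\lnot Z \lor (X \to X)) \lor Y) \to Y)) \land \lnot V))}.
T \lnot (W \land ((Z \lor \lnot (((\lnot Z \lor (X \to X)) \lor Y) \to Y)) \land \lnot V)): β-rule — branch into F W  //  F ((Z \lor \lnot (((\lnot Z \lor (X \to X)) \lor Y) \to Y)) \land \lnot V).
  branch 1 (add F W):
    ○ open, literals {W=0}.
  branch 2 (add F ((Z \lor \lnot (((\lnot Z \lor (X \to X)) \lor Y) \to Y)) \land \lnot V)):
    F ((Z \lor \lnot (((\lnot Z \lor (X \to X)) \lor Y) \to Y)) \land \lnot V): β-rule — branch into F (Z \lor \lnot (((\lnot Z \lor (X \to X)) \lor Y) \to Y))  //  F \lnot V.
      branch 2.1 (add F (Z \lor \lnot (((\lnot Z \lor (X \to X)) \lor Y) \to Y))):
        F (Z \lor \lnot (((\lnot Z \lor (X \to X)) \lor Y) \to Y)): α-rule — add F Z, F \lnot (((\lnot Z \lor (X \to X)) \lor Y) \to Y).
        F \lnot (((\lnot Z \lor (X \to X)) \lor Y) \to Y): β-rule — branch into F ((\lnot Z \lor (X \to X)) \lor Y)  //  T Y.
          branch 2.1.1 (add F ((\lnot Z \lor (X \to X)) \lor Y)):
            F ((\lnot Z \lor (X \to X)) \lor Y): α-rule — add F (\lnot Z \lor (X \to X)), F Y.
            F (\lnot Z \lor (X \to X)): α-rule — add F \lnot Z, F (X \to X).
            × closes — contains both Z and \lnot Z.
          branch 2.1.2 (add T Y):
            ○ open, literals {Y=1, Z=0}.
      branch 2.2 (add F \lnot V):
        ○ open, literals {V=1}.
1 branch closed, 3 open.
Each open branch fixes some atoms; the unmentioned ones are free. Counting distinct full assignments: branch {W=0} (X, Y, Z, V) contributes 16 new; branch {Y=1, Z=0} (X, W, V) contributes 4 new; branch {V=1} (X, Y, Z, W) contributes 6 new. Total: 26.

26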